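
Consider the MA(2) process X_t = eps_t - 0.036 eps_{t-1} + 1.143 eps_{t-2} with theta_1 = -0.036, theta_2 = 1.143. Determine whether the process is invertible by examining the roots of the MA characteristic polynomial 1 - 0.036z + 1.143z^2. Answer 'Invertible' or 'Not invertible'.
\text{Not invertible}

The MA(q) characteristic polynomial is P(z) = 1 - 0.036z + 1.143z^2.
Invertibility requires all roots to lie outside the unit circle, i.e. |z| > 1 for every root.
Set 1 + (-0.036) z + (1.143) z^2 = 0, i.e. a z^2 + b z + c = 0 with a = 1.143, b = -0.036, c = 1.
Discriminant D = b^2 - 4ac = (-0.036)^2 - 4*(1.143)*1 = 0.001296 - (4.572) = -4.570704.
D < 0, so the roots are the complex-conjugate pair z = (-b +/- i sqrt(-D)) / (2a) = 0.0157 +/- 0.9352i.
For a conjugate pair |z|^2 = z * conj(z) = (product of roots) = c/a = 1/(1.143) = 0.874891, so |z| = sqrt(0.874891) = 0.9354 for both roots.
Moduli of all roots: 0.9354, 0.9354.
All moduli strictly greater than 1? No.
Verdict: Not invertible.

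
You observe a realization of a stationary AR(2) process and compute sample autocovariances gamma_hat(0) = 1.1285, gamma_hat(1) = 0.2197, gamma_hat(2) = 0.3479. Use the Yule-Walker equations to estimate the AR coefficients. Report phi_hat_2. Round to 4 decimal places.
\hat\phi_{2} = 0.2810

The Yule-Walker equations for an AR(p) process read, in matrix form,
  Gamma_p phi = r_p,   with   (Gamma_p)_{ij} = gamma(|i - j|),
                       (r_p)_i = gamma(i),   i,j = 1..p.
Substitute the sample gammas (Toeplitz matrix and right-hand side of size 2):
  Gamma_p = [[1.1285, 0.2197], [0.2197, 1.1285]]
  r_p     = [0.2197, 0.3479]
Written out:
  1.1285 phi_1 + 0.2197 phi_2 = 0.2197
  0.2197 phi_1 + 1.1285 phi_2 = 0.3479
Solve by Cramer's rule:
  det = gamma(0)^2 - gamma(1)^2 = (1.1285)^2 - (0.2197)^2 = 1.27351225 - 0.04826809 = 1.22524416
  phi_hat_1 = [gamma(1) gamma(0) - gamma(1) gamma(2)] / det = [(0.2197)(1.1285) - (0.2197)(0.3479)] / 1.22524416 = 0.17149782 / 1.22524416 = 0.14
  phi_hat_2 = [gamma(0) gamma(2) - gamma(1)^2] / det = [(1.1285)(0.3479) - (0.2197)^2] / 1.22524416 = 0.34433706 / 1.22524416 = 0.281
So phi_hat = [0.1400, 0.2810].
Therefore phi_hat_2 = 0.2810.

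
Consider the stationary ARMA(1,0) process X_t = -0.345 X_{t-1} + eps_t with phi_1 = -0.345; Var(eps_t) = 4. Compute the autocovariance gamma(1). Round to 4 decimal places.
\gamma(1) = -1.5664

Multiply the model equation by X_{t-k} and take expectations. With theta_0 = psi_0 = 1 and psi_j the MA(infinity) weights, this gives
  gamma(k) - sum_i phi_i gamma(k-i) = c_k,
  c_k = sigma^2 * sum_{j=k..q} theta_j psi_{j-k}   (c_k = 0 for k > q),
using gamma(-m) = gamma(m).
Pure AR (q = 0): c_0 = sigma^2 = 4, c_k = 0 for k >= 1.
Equations for k = 0 and k = 1 (AR order 1):
  gamma(0) = phi_1 gamma(1) + c_0
  gamma(1) = phi_1 gamma(0) + c_1
Substituting the second into the first: gamma(0) (1 - phi_1^2) = c_0 + phi_1 c_1, so
  gamma(0) = c_0 / (1 - phi_1^2) = 4 / (1 - (-0.345)^2) = 4 / 0.880975 = 4.540424.
  gamma(1) = phi_1 gamma(0) = (-0.345)(4.540424) = -1.566446.
Therefore gamma(1) = -1.5664 (to 4 decimal places).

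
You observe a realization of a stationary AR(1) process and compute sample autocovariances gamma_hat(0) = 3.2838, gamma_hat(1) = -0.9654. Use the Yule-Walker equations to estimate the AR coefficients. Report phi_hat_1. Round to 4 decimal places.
\hat\phi_{1} = -0.2940

The Yule-Walker equations for an AR(p) process read, in matrix form,
  Gamma_p phi = r_p,   with   (Gamma_p)_{ij} = gamma(|i - j|),
                       (r_p)_i = gamma(i),   i,j = 1..p.
Substitute the sample gammas (Toeplitz matrix and right-hand side of size 1):
  Gamma_p = [[3.2838]]
  r_p     = [-0.9654]
With p = 1 this is the single equation gamma(0) phi_1 = gamma(1):
  phi_hat_1 = gamma(1) / gamma(0) = -0.9654 / 3.2838 = -0.2940.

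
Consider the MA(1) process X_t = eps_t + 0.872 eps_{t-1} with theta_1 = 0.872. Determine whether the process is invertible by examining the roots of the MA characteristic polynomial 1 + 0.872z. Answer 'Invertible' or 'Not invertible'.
\text{Invertible}

The MA(q) characteristic polynomial is P(z) = 1 + 0.872z.
Invertibility requires all roots to lie outside the unit circle, i.e. |z| > 1 for every root.
This is linear in z: 1 + (0.872) z = 0  =>  z = -1/(0.872) = -1.146789,  |z| = 1.146789.
Moduli of all roots: 1.1468.
All moduli strictly greater than 1? Yes.
Verdict: Invertible.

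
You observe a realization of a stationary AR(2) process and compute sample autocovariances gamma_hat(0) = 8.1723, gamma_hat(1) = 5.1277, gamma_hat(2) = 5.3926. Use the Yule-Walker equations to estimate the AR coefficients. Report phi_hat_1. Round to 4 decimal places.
\hat\phi_{1} = 0.3520

The Yule-Walker equations for an AR(p) process read, in matrix form,
  Gamma_p phi = r_p,   with   (Gamma_p)_{ij} = gamma(|i - j|),
                       (r_p)_i = gamma(i),   i,j = 1..p.
Substitute the sample gammas (Toeplitz matrix and right-hand side of size 2):
  Gamma_p = [[8.1723, 5.1277], [5.1277, 8.1723]]
  r_p     = [5.1277, 5.3926]
Written out:
  8.1723 phi_1 + 5.1277 phi_2 = 5.1277
  5.1277 phi_1 + 8.1723 phi_2 = 5.3926
Solve by Cramer's rule:
  det = gamma(0)^2 - gamma(1)^2 = (8.1723)^2 - (5.1277)^2 = 66.78648729 - 26.29330729 = 40.49318
  phi_hat_1 = [gamma(1) gamma(0) - gamma(1) gamma(2)] / det = [(5.1277)(8.1723) - (5.1277)(5.3926)] / 40.49318 = 14.25346769 / 40.49318 = 0.352
  phi_hat_2 = [gamma(0) gamma(2) - gamma(1)^2] / det = [(8.1723)(5.3926) - (5.1277)^2] / 40.49318 = 17.77663769 / 40.49318 = 0.439
So phi_hat = [0.3520, 0.4390].
Therefore phi_hat_1 = 0.3520.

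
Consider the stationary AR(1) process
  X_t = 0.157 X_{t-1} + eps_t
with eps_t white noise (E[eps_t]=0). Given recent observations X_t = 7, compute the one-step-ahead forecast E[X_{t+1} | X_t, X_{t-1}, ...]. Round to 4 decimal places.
E[X_{t+1} \mid \mathcal F_t] = 1.0990

For an AR(p) model X_t = c + sum_i phi_i X_{t-i} + eps_t, the
one-step-ahead conditional mean is
  E[X_{t+1} | X_t, ...] = c + sum_i phi_i X_{t+1-i}.
Substitute known values:
  E[X_{t+1} | ...] = (0.157) * (7)
                   = 1.0990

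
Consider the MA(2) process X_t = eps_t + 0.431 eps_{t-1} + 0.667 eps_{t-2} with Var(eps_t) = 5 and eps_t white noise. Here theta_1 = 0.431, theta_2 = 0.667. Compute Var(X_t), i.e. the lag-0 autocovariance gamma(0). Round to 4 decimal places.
\gamma(0) = 8.1533

For an MA(q) process X_t = eps_t + sum_i theta_i eps_{t-i} with
Var(eps_t) = sigma^2, the variance is
  gamma(0) = sigma^2 * (1 + sum_i theta_i^2).
  sum_i theta_i^2 = (0.431)^2 + (0.667)^2 = 0.185761 + 0.444889 = 0.63065.
  gamma(0) = 5 * (1 + 0.63065) = 5 * 1.63065 = 8.15325, which rounds to 8.1533.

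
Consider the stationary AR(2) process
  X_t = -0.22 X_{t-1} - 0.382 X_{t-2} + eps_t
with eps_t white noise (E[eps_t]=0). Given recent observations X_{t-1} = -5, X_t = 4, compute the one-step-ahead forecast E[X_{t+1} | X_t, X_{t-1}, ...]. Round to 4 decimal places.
E[X_{t+1} \mid \mathcal F_t] = 1.0300

For an AR(p) model X_t = c + sum_i phi_i X_{t-i} + eps_t, the
one-step-ahead conditional mean is
  E[X_{t+1} | X_t, ...] = c + sum_i phi_i X_{t+1-i}.
Substitute known values:
  E[X_{t+1} | ...] = (-0.22) * (4) + (-0.382) * (-5)
                   = 1.0300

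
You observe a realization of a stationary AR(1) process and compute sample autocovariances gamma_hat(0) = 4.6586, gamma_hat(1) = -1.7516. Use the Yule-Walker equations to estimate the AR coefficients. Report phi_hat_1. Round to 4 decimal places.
\hat\phi_{1} = -0.3760

The Yule-Walker equations for an AR(p) process read, in matrix form,
  Gamma_p phi = r_p,   with   (Gamma_p)_{ij} = gamma(|i - j|),
                       (r_p)_i = gamma(i),   i,j = 1..p.
Substitute the sample gammas (Toeplitz matrix and right-hand side of size 1):
  Gamma_p = [[4.6586]]
  r_p     = [-1.7516]
With p = 1 this is the single equation gamma(0) phi_1 = gamma(1):
  phi_hat_1 = gamma(1) / gamma(0) = -1.7516 / 4.6586 = -0.3760.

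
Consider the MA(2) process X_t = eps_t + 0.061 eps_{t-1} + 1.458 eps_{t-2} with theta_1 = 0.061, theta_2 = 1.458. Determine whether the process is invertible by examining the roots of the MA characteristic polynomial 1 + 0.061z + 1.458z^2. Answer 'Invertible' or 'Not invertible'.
\text{Not invertible}

The MA(q) characteristic polynomial is P(z) = 1 + 0.061z + 1.458z^2.
Invertibility requires all roots to lie outside the unit circle, i.e. |z| > 1 for every root.
Set 1 + (0.061) z + (1.458) z^2 = 0, i.e. a z^2 + b z + c = 0 with a = 1.458, b = 0.061, c = 1.
Discriminant D = b^2 - 4ac = (0.061)^2 - 4*(1.458)*1 = 0.003721 - (5.832) = -5.828279.
D < 0, so the roots are the complex-conjugate pair z = (-b +/- i sqrt(-D)) / (2a) = -0.0209 +/- 0.8279i.
For a conjugate pair |z|^2 = z * conj(z) = (product of roots) = c/a = 1/(1.458) = 0.685871, so |z| = sqrt(0.685871) = 0.8282 for both roots.
Moduli of all roots: 0.8282, 0.8282.
All moduli strictly greater than 1? No.
Verdict: Not invertible.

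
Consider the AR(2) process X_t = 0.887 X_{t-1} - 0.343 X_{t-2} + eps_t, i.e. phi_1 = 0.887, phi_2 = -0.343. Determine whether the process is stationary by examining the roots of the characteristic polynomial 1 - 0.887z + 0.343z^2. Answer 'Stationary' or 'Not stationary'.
\text{Stationary}

The AR(p) characteristic polynomial is P(z) = 1 - 0.887z + 0.343z^2.
Stationarity requires all roots to lie outside the unit circle, i.e. |z| > 1 for every root.
Set 1 + (-0.887) z + (0.343) z^2 = 0, i.e. a z^2 + b z + c = 0 with a = 0.343, b = -0.887, c = 1.
Discriminant D = b^2 - 4ac = (-0.887)^2 - 4*(0.343)*1 = 0.786769 - (1.372) = -0.585231.
D < 0, so the roots are the complex-conjugate pair z = (-b +/- i sqrt(-D)) / (2a) = 1.293 +/- 1.1152i.
For a conjugate pair |z|^2 = z * conj(z) = (product of roots) = c/a = 1/(0.343) = 2.915452, so |z| = sqrt(2.915452) = 1.7075 for both roots.
Moduli of all roots: 1.7075, 1.7075.
All moduli strictly greater than 1? Yes.
Verdict: Stationary.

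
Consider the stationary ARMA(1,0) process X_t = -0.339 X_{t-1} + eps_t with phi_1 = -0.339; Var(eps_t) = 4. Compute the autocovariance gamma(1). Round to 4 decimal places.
\gamma(1) = -1.5321

Multiply the model equation by X_{t-k} and take expectations. With theta_0 = psi_0 = 1 and psi_j the MA(infinity) weights, this gives
  gamma(k) - sum_i phi_i gamma(k-i) = c_k,
  c_k = sigma^2 * sum_{j=k..q} theta_j psi_{j-k}   (c_k = 0 for k > q),
using gamma(-m) = gamma(m).
Pure AR (q = 0): c_0 = sigma^2 = 4, c_k = 0 for k >= 1.
Equations for k = 0 and k = 1 (AR order 1):
  gamma(0) = phi_1 gamma(1) + c_0
  gamma(1) = phi_1 gamma(0) + c_1
Substituting the second into the first: gamma(0) (1 - phi_1^2) = c_0 + phi_1 c_1, so
  gamma(0) = c_0 / (1 - phi_1^2) = 4 / (1 - (-0.339)^2) = 4 / 0.885079 = 4.519371.
  gamma(1) = phi_1 gamma(0) = (-0.339)(4.519371) = -1.532067.
Therefore gamma(1) = -1.5321 (to 4 decimal places).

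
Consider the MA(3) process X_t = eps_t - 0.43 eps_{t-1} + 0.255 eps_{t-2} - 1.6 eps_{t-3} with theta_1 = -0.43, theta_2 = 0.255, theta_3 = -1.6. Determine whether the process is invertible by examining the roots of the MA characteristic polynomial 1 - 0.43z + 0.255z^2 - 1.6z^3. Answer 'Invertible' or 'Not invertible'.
\text{Not invertible}

The MA(q) characteristic polynomial is P(z) = 1 - 0.43z + 0.255z^2 - 1.6z^3.
Invertibility requires all roots to lie outside the unit circle, i.e. |z| > 1 for every root.
Degree 3: look for a simple real root z0 first, then factor out (1 - z/z0) and solve the remaining quadratic.
Testing z0 = 0.8: P(0.8) = 1 + (-0.43)(0.8) + (0.255)(0.8)^2 + (-1.6)(0.8)^3
  = 1 + (-0.344) + (0.1632) + (-0.8192) = 0.  So z_0 = 0.8 is a root, |z_0| = 0.8.
Divide out the factor (1 - 1.25 z) = (1 - z/z0) (since 1/z0 = 1.25):
  P(z) = (1 - 1.25 z)(1 + (0.82) z + (1.28) z^2)
  [check: z-coef 0.82 - (1.25) = -0.43; z^2-coef 1.28 - (1.25)(0.82) = 0.255; z^3-coef -(1.25)(1.28) = -1.6.]
Remaining roots from the quadratic factor 1 + (0.82) z + (1.28) z^2:
  Set 1 + (0.82) z + (1.28) z^2 = 0, i.e. a z^2 + b z + c = 0 with a = 1.28, b = 0.82, c = 1.
  Discriminant D = b^2 - 4ac = (0.82)^2 - 4*(1.28)*1 = 0.6724 - (5.12) = -4.4476.
  D < 0, so the roots are the complex-conjugate pair z = (-b +/- i sqrt(-D)) / (2a) = -0.3203 +/- 0.8238i.
  For a conjugate pair |z|^2 = z * conj(z) = (product of roots) = c/a = 1/(1.28) = 0.78125, so |z| = sqrt(0.78125) = 0.8839 for both roots.
Moduli of all roots: 0.8000, 0.8839, 0.8839.
All moduli strictly greater than 1? No.
Verdict: Not invertible.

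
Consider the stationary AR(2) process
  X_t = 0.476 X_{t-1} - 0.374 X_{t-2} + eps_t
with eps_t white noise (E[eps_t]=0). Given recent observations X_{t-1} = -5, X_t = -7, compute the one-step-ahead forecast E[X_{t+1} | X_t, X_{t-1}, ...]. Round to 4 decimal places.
E[X_{t+1} \mid \mathcal F_t] = -1.4620

For an AR(p) model X_t = c + sum_i phi_i X_{t-i} + eps_t, the
one-step-ahead conditional mean is
  E[X_{t+1} | X_t, ...] = c + sum_i phi_i X_{t+1-i}.
Substitute known values:
  E[X_{t+1} | ...] = (0.476) * (-7) + (-0.374) * (-5)
                   = -1.4620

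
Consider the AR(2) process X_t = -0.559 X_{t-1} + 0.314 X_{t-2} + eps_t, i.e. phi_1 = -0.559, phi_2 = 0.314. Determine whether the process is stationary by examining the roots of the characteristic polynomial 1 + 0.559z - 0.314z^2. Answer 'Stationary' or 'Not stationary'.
\text{Stationary}

The AR(p) characteristic polynomial is P(z) = 1 + 0.559z - 0.314z^2.
Stationarity requires all roots to lie outside the unit circle, i.e. |z| > 1 for every root.
Set 1 + (0.559) z + (-0.314) z^2 = 0, i.e. a z^2 + b z + c = 0 with a = -0.314, b = 0.559, c = 1.
Discriminant D = b^2 - 4ac = (0.559)^2 - 4*(-0.314)*1 = 0.312481 - (-1.256) = 1.568481.
D >= 0, so the roots are real: z = (-b +/- sqrt(D)) / (2a) = (-0.559 +/- 1.25239) / (-0.628).
  z_1 = (-0.559 + 1.25239) / (-0.628) = -1.1041,   |z_1| = 1.1041.
  z_2 = (-0.559 - 1.25239) / (-0.628) = 2.8844,   |z_2| = 2.8844.
Moduli of all roots: 1.1041, 2.8844.
All moduli strictly greater than 1? Yes.
Verdict: Stationary.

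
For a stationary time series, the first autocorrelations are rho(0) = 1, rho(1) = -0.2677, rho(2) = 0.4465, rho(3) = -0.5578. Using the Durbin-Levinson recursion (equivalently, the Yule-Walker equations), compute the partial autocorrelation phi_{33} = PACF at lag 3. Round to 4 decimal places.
\phi_{33} = -0.4871

The PACF at lag k is phi_{kk}, the last component of the solution
to the Yule-Walker system G_k phi = r_k where
  (G_k)_{ij} = rho(|i - j|), (r_k)_i = rho(i), i,j = 1..k.
Equivalently, Durbin-Levinson gives phi_{kk} iteratively:
  phi_{11} = rho(1)
  phi_{kk} = [rho(k) - sum_{j=1..k-1} phi_{k-1,j} rho(k-j)]
            / [1 - sum_{j=1..k-1} phi_{k-1,j} rho(j)],
  phi_{k,j} = phi_{k-1,j} - phi_{kk} phi_{k-1,k-j},  j = 1..k-1.
Step k = 1:
  phi_11 = rho(1) = -0.2677.
Step k = 2:
  phi_22 = [rho(2) - phi_11 rho(1)] / [1 - phi_11 rho(1)] = [0.4465 - (-0.2677)(-0.2677)] / [1 - (-0.2677)(-0.2677)]
         = 0.37483671 / 0.92833671 = 0.403772.
  Update: phi_21 = phi_11 - phi_22 phi_11 = -0.2677 - (0.403772)(-0.2677) = -0.15961.
Step k = 3:
  phi_33 = [rho(3) - phi_21 rho(2) - phi_22 rho(1)] / [1 - phi_21 rho(1) - phi_22 rho(2)]
    numerator   = -0.5578 - (-0.15961)(0.4465) - (0.403772)(-0.2677) = -0.37844421
    denominator = 1 - (-0.15961)(-0.2677) - (0.403772)(0.4465) = 0.776988
  phi_33 = -0.37844421 / 0.776988 = -0.4871.
Therefore phi_{33} = -0.4871.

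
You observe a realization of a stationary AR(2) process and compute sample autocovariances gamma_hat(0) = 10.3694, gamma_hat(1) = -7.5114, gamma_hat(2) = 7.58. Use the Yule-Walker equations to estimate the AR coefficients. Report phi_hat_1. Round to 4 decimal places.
\hat\phi_{1} = -0.4100

The Yule-Walker equations for an AR(p) process read, in matrix form,
  Gamma_p phi = r_p,   with   (Gamma_p)_{ij} = gamma(|i - j|),
                       (r_p)_i = gamma(i),   i,j = 1..p.
Substitute the sample gammas (Toeplitz matrix and right-hand side of size 2):
  Gamma_p = [[10.3694, -7.5114], [-7.5114, 10.3694]]
  r_p     = [-7.5114, 7.58]
Written out:
  10.3694 phi_1 - 7.5114 phi_2 = -7.5114
  -7.5114 phi_1 + 10.3694 phi_2 = 7.58
Solve by Cramer's rule:
  det = gamma(0)^2 - gamma(1)^2 = (10.3694)^2 - (-7.5114)^2 = 107.52445636 - 56.42112996 = 51.1033264
  phi_hat_1 = [gamma(1) gamma(0) - gamma(1) gamma(2)] / det = [(-7.5114)(10.3694) - (-7.5114)(7.58)] / 51.1033264 = -20.95229916 / 51.1033264 = -0.41
  phi_hat_2 = [gamma(0) gamma(2) - gamma(1)^2] / det = [(10.3694)(7.58) - (-7.5114)^2] / 51.1033264 = 22.17892204 / 51.1033264 = 0.434
So phi_hat = [-0.4100, 0.4340].
Therefore phi_hat_1 = -0.4100.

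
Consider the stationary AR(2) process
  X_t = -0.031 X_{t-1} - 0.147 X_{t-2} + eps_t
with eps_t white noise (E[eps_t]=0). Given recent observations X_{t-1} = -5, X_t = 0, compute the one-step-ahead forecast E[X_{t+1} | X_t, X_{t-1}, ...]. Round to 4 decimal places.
E[X_{t+1} \mid \mathcal F_t] = 0.7350

For an AR(p) model X_t = c + sum_i phi_i X_{t-i} + eps_t, the
one-step-ahead conditional mean is
  E[X_{t+1} | X_t, ...] = c + sum_i phi_i X_{t+1-i}.
Substitute known values:
  E[X_{t+1} | ...] = (-0.031) * (0) + (-0.147) * (-5)
                   = 0.7350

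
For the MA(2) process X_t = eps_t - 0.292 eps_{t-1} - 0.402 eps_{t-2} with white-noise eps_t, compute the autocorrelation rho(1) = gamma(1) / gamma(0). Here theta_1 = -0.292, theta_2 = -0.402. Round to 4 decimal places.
\rho(1) = -0.1400

For an MA(q) process with theta_0 = 1, the autocovariance is
  gamma(k) = sigma^2 * sum_{i=0..q-k} theta_i * theta_{i+k},
and rho(k) = gamma(k) / gamma(0). Sigma^2 cancels.
  numerator   = (1)*(-0.292) + (-0.292)*(-0.402) = -0.174616.
  denominator = (1)^2 + (-0.292)^2 + (-0.402)^2 = 1.246868.
  rho(1) = -0.174616 / 1.246868 = -0.1400.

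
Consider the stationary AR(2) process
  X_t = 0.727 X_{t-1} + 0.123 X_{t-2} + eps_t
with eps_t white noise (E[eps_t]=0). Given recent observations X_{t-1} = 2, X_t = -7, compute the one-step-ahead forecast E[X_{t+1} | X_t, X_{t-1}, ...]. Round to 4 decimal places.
E[X_{t+1} \mid \mathcal F_t] = -4.8430

For an AR(p) model X_t = c + sum_i phi_i X_{t-i} + eps_t, the
one-step-ahead conditional mean is
  E[X_{t+1} | X_t, ...] = c + sum_i phi_i X_{t+1-i}.
Substitute known values:
  E[X_{t+1} | ...] = (0.727) * (-7) + (0.123) * (2)
                   = -4.8430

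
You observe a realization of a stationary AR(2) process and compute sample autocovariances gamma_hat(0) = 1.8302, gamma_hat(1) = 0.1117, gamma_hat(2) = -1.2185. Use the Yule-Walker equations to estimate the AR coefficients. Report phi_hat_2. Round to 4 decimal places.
\hat\phi_{2} = -0.6720

The Yule-Walker equations for an AR(p) process read, in matrix form,
  Gamma_p phi = r_p,   with   (Gamma_p)_{ij} = gamma(|i - j|),
                       (r_p)_i = gamma(i),   i,j = 1..p.
Substitute the sample gammas (Toeplitz matrix and right-hand side of size 2):
  Gamma_p = [[1.8302, 0.1117], [0.1117, 1.8302]]
  r_p     = [0.1117, -1.2185]
Written out:
  1.8302 phi_1 + 0.1117 phi_2 = 0.1117
  0.1117 phi_1 + 1.8302 phi_2 = -1.2185
Solve by Cramer's rule:
  det = gamma(0)^2 - gamma(1)^2 = (1.8302)^2 - (0.1117)^2 = 3.34963204 - 0.01247689 = 3.33715515
  phi_hat_1 = [gamma(1) gamma(0) - gamma(1) gamma(2)] / det = [(0.1117)(1.8302) - (0.1117)(-1.2185)] / 3.33715515 = 0.34053979 / 3.33715515 = 0.102
  phi_hat_2 = [gamma(0) gamma(2) - gamma(1)^2] / det = [(1.8302)(-1.2185) - (0.1117)^2] / 3.33715515 = -2.24257559 / 3.33715515 = -0.672
So phi_hat = [0.1020, -0.6720].
Therefore phi_hat_2 = -0.6720.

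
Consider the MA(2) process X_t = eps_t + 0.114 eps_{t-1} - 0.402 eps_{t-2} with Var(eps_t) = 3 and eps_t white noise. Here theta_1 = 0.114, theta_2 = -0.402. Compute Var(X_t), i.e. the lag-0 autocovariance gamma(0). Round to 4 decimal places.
\gamma(0) = 3.5238

For an MA(q) process X_t = eps_t + sum_i theta_i eps_{t-i} with
Var(eps_t) = sigma^2, the variance is
  gamma(0) = sigma^2 * (1 + sum_i theta_i^2).
  sum_i theta_i^2 = (0.114)^2 + (-0.402)^2 = 0.012996 + 0.161604 = 0.1746.
  gamma(0) = 3 * (1 + 0.1746) = 3 * 1.1746 = 3.5238.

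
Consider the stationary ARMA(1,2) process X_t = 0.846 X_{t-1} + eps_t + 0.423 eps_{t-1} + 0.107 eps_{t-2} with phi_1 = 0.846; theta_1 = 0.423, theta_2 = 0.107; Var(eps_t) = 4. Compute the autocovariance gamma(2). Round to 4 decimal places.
\gamma(2) = 23.8278

Multiply the model equation by X_{t-k} and take expectations. With theta_0 = psi_0 = 1 and psi_j the MA(infinity) weights, this gives
  gamma(k) - sum_i phi_i gamma(k-i) = c_k,
  c_k = sigma^2 * sum_{j=k..q} theta_j psi_{j-k}   (c_k = 0 for k > q),
using gamma(-m) = gamma(m).
psi-weights needed (psi_j = theta_j + sum_i phi_i psi_{j-i}):
  psi_1 = theta_1 + phi_1 = 0.423 + (0.846) = 1.269
  psi_2 = theta_2 + phi_1 psi_1 = 0.107 + (0.846)(1.269) = 1.180574
Right-hand sides:
  c_0 = sigma^2 (1 + theta_1 psi_1 + theta_2 psi_2) = 4 * (1 + (0.423)(1.269) + (0.107)(1.180574)) = 4 * 1.663108 = 6.652434
  c_1 = sigma^2 (theta_1 + theta_2 psi_1) = 4 * (0.423 + (0.107)(1.269)) = 2.235132
  c_2 = sigma^2 theta_2 = 4 * (0.107) = 0.428
Equations for k = 0 and k = 1 (AR order 1):
  gamma(0) = phi_1 gamma(1) + c_0
  gamma(1) = phi_1 gamma(0) + c_1
Substituting the second into the first: gamma(0) (1 - phi_1^2) = c_0 + phi_1 c_1, so
  gamma(0) = (c_0 + phi_1 c_1) / (1 - phi_1^2) = (6.652434 + (0.846)(2.235132)) / (1 - (0.846)^2) = 8.543355 / 0.284284 = 30.052185.
  gamma(1) = phi_1 gamma(0) + c_1 = (0.846)(30.052185) + (2.235132) = 27.65928.
For k = 2: gamma(2) = phi_1 gamma(1) + c_2
  = (0.846)(27.65928) + (0.428) = 23.827751.
Therefore gamma(2) = 23.8278 (to 4 decimal places).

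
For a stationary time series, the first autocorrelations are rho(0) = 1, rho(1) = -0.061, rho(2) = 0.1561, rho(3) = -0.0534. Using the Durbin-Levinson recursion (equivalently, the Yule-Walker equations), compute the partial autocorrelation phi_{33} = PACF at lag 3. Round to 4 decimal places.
\phi_{33} = -0.0370

The PACF at lag k is phi_{kk}, the last component of the solution
to the Yule-Walker system G_k phi = r_k where
  (G_k)_{ij} = rho(|i - j|), (r_k)_i = rho(i), i,j = 1..k.
Equivalently, Durbin-Levinson gives phi_{kk} iteratively:
  phi_{11} = rho(1)
  phi_{kk} = [rho(k) - sum_{j=1..k-1} phi_{k-1,j} rho(k-j)]
            / [1 - sum_{j=1..k-1} phi_{k-1,j} rho(j)],
  phi_{k,j} = phi_{k-1,j} - phi_{kk} phi_{k-1,k-j},  j = 1..k-1.
Step k = 1:
  phi_11 = rho(1) = -0.061.
Step k = 2:
  phi_22 = [rho(2) - phi_11 rho(1)] / [1 - phi_11 rho(1)] = [0.1561 - (-0.061)(-0.061)] / [1 - (-0.061)(-0.061)]
         = 0.152379 / 0.996279 = 0.152948.
  Update: phi_21 = phi_11 - phi_22 phi_11 = -0.061 - (0.152948)(-0.061) = -0.05167.
Step k = 3:
  phi_33 = [rho(3) - phi_21 rho(2) - phi_22 rho(1)] / [1 - phi_21 rho(1) - phi_22 rho(2)]
    numerator   = -0.0534 - (-0.05167)(0.1561) - (0.152948)(-0.061) = -0.03600445
    denominator = 1 - (-0.05167)(-0.061) - (0.152948)(0.1561) = 0.97297292
  phi_33 = -0.03600445 / 0.97297292 = -0.037.
Therefore phi_{33} = -0.0370.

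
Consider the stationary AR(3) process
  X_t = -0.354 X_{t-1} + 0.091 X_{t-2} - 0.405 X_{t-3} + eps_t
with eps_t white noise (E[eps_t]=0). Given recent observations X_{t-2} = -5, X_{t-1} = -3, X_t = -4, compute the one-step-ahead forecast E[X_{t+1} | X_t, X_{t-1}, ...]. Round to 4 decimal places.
E[X_{t+1} \mid \mathcal F_t] = 3.1680

For an AR(p) model X_t = c + sum_i phi_i X_{t-i} + eps_t, the
one-step-ahead conditional mean is
  E[X_{t+1} | X_t, ...] = c + sum_i phi_i X_{t+1-i}.
Substitute known values:
  E[X_{t+1} | ...] = (-0.354) * (-4) + (0.091) * (-3) + (-0.405) * (-5)
                   = 3.1680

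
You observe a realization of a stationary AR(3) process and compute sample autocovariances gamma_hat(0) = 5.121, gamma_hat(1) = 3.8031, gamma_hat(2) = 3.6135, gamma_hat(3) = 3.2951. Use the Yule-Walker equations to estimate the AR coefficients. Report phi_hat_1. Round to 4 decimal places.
\hat\phi_{1} = 0.4490

The Yule-Walker equations for an AR(p) process read, in matrix form,
  Gamma_p phi = r_p,   with   (Gamma_p)_{ij} = gamma(|i - j|),
                       (r_p)_i = gamma(i),   i,j = 1..p.
Substitute the sample gammas (Toeplitz matrix and right-hand side of size 3):
  Gamma_p = [[5.121, 3.8031, 3.6135], [3.8031, 5.121, 3.8031], [3.6135, 3.8031, 5.121]]
  r_p     = [3.8031, 3.6135, 3.2951]
Written out (R1..R3):
  (R1) 5.121 phi_1 + 3.8031 phi_2 + 3.6135 phi_3 = 3.8031
  (R2) 3.8031 phi_1 + 5.121 phi_2 + 3.8031 phi_3 = 3.6135
  (R3) 3.6135 phi_1 + 3.8031 phi_2 + 5.121 phi_3 = 3.2951
Gaussian elimination:
  R2 <- R2 - (3.8031/5.121) R1 = R2 - (0.742648) R1:  2.296636 phi_2 + 1.119542 phi_3 = 0.789136
  R3 <- R3 - (3.6135/5.121) R1 = R3 - (0.705624) R1:  1.119542 phi_2 + 2.571228 phi_3 = 0.611542
  R3 <- R3 - (1.119542/2.296636) R2 = R3 - (0.48747) R2:  2.025485 phi_3 = 0.226862
Back-substitution:
  phi_hat_3 = 0.226862 / 2.025485 = 0.112004
  phi_hat_2 = (0.789136 - (1.119542)(0.112004)) / 2.296636 = 0.289007
  phi_hat_1 = (3.8031 - (3.8031)(0.289007) - (3.6135)(0.112004)) / 5.121 = 0.448985
So phi_hat = [0.4490, 0.2890, 0.1120].
Therefore phi_hat_1 = 0.4490.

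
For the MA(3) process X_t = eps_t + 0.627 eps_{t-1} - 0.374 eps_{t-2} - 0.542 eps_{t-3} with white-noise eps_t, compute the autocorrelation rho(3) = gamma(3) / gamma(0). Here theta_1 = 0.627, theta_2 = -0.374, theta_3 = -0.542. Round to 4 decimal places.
\rho(3) = -0.2967

For an MA(q) process with theta_0 = 1, the autocovariance is
  gamma(k) = sigma^2 * sum_{i=0..q-k} theta_i * theta_{i+k},
and rho(k) = gamma(k) / gamma(0). Sigma^2 cancels.
  numerator   = (1)*(-0.542) = -0.542.
  denominator = (1)^2 + (0.627)^2 + (-0.374)^2 + (-0.542)^2 = 1.826769.
  rho(3) = -0.542 / 1.826769 = -0.2967.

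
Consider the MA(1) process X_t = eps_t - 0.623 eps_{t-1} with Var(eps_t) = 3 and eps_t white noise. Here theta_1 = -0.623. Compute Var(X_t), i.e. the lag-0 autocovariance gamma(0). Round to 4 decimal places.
\gamma(0) = 4.1644

For an MA(q) process X_t = eps_t + sum_i theta_i eps_{t-i} with
Var(eps_t) = sigma^2, the variance is
  gamma(0) = sigma^2 * (1 + sum_i theta_i^2).
  sum_i theta_i^2 = (-0.623)^2 = 0.388129.
  gamma(0) = 3 * (1 + 0.388129) = 3 * 1.388129 = 4.164387, which rounds to 4.1644.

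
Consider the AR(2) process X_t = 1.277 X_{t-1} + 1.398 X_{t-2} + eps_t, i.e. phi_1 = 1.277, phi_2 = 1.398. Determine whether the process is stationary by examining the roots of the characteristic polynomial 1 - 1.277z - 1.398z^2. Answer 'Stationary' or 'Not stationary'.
\text{Not stationary}

The AR(p) characteristic polynomial is P(z) = 1 - 1.277z - 1.398z^2.
Stationarity requires all roots to lie outside the unit circle, i.e. |z| > 1 for every root.
Set 1 + (-1.277) z + (-1.398) z^2 = 0, i.e. a z^2 + b z + c = 0 with a = -1.398, b = -1.277, c = 1.
Discriminant D = b^2 - 4ac = (-1.277)^2 - 4*(-1.398)*1 = 1.630729 - (-5.592) = 7.222729.
D >= 0, so the roots are real: z = (-b +/- sqrt(D)) / (2a) = (1.277 +/- 2.687514) / (-2.796).
  z_1 = (1.277 + 2.687514) / (-2.796) = -1.4179,   |z_1| = 1.4179.
  z_2 = (1.277 - 2.687514) / (-2.796) = 0.5045,   |z_2| = 0.5045.
Moduli of all roots: 1.4179, 0.5045.
All moduli strictly greater than 1? No.
Verdict: Not stationary.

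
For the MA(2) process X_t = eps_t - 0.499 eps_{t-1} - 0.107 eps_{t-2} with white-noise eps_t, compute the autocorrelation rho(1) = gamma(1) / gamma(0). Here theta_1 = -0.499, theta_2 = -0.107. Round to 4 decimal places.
\rho(1) = -0.3535

For an MA(q) process with theta_0 = 1, the autocovariance is
  gamma(k) = sigma^2 * sum_{i=0..q-k} theta_i * theta_{i+k},
and rho(k) = gamma(k) / gamma(0). Sigma^2 cancels.
  numerator   = (1)*(-0.499) + (-0.499)*(-0.107) = -0.445607.
  denominator = (1)^2 + (-0.499)^2 + (-0.107)^2 = 1.26045.
  rho(1) = -0.445607 / 1.26045 = -0.3535.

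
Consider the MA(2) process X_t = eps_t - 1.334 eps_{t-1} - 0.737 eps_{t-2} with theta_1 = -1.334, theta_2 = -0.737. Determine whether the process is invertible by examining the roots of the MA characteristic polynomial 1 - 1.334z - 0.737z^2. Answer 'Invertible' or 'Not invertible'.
\text{Not invertible}

The MA(q) characteristic polynomial is P(z) = 1 - 1.334z - 0.737z^2.
Invertibility requires all roots to lie outside the unit circle, i.e. |z| > 1 for every root.
Set 1 + (-1.334) z + (-0.737) z^2 = 0, i.e. a z^2 + b z + c = 0 with a = -0.737, b = -1.334, c = 1.
Discriminant D = b^2 - 4ac = (-1.334)^2 - 4*(-0.737)*1 = 1.779556 - (-2.948) = 4.727556.
D >= 0, so the roots are real: z = (-b +/- sqrt(D)) / (2a) = (1.334 +/- 2.174294) / (-1.474).
  z_1 = (1.334 + 2.174294) / (-1.474) = -2.3801,   |z_1| = 2.3801.
  z_2 = (1.334 - 2.174294) / (-1.474) = 0.5701,   |z_2| = 0.5701.
Moduli of all roots: 2.3801, 0.5701.
All moduli strictly greater than 1? No.
Verdict: Not invertible.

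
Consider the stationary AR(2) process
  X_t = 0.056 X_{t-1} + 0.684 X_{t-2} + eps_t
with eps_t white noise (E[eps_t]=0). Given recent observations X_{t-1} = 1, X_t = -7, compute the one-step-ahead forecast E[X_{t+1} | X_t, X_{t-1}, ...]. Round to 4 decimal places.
E[X_{t+1} \mid \mathcal F_t] = 0.2920

For an AR(p) model X_t = c + sum_i phi_i X_{t-i} + eps_t, the
one-step-ahead conditional mean is
  E[X_{t+1} | X_t, ...] = c + sum_i phi_i X_{t+1-i}.
Substitute known values:
  E[X_{t+1} | ...] = (0.056) * (-7) + (0.684) * (1)
                   = 0.2920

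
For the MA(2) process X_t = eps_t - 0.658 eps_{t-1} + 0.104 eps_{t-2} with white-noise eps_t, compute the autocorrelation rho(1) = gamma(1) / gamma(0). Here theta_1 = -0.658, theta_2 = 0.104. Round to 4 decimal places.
\rho(1) = -0.5031

For an MA(q) process with theta_0 = 1, the autocovariance is
  gamma(k) = sigma^2 * sum_{i=0..q-k} theta_i * theta_{i+k},
and rho(k) = gamma(k) / gamma(0). Sigma^2 cancels.
  numerator   = (1)*(-0.658) + (-0.658)*(0.104) = -0.726432.
  denominator = (1)^2 + (-0.658)^2 + (0.104)^2 = 1.44378.
  rho(1) = -0.726432 / 1.44378 = -0.5031.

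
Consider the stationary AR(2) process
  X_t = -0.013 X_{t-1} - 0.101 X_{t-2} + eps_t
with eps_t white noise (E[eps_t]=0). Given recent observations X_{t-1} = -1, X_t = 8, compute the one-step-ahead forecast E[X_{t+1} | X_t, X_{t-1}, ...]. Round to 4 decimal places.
E[X_{t+1} \mid \mathcal F_t] = -0.0030

For an AR(p) model X_t = c + sum_i phi_i X_{t-i} + eps_t, the
one-step-ahead conditional mean is
  E[X_{t+1} | X_t, ...] = c + sum_i phi_i X_{t+1-i}.
Substitute known values:
  E[X_{t+1} | ...] = (-0.013) * (8) + (-0.101) * (-1)
                   = -0.0030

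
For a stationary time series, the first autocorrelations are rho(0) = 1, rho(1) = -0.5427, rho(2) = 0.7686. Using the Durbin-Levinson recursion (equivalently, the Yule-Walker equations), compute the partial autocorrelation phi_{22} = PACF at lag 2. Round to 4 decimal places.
\phi_{22} = 0.6720

The PACF at lag k is phi_{kk}, the last component of the solution
to the Yule-Walker system G_k phi = r_k where
  (G_k)_{ij} = rho(|i - j|), (r_k)_i = rho(i), i,j = 1..k.
Equivalently, Durbin-Levinson gives phi_{kk} iteratively:
  phi_{11} = rho(1)
  phi_{kk} = [rho(k) - sum_{j=1..k-1} phi_{k-1,j} rho(k-j)]
            / [1 - sum_{j=1..k-1} phi_{k-1,j} rho(j)],
  phi_{k,j} = phi_{k-1,j} - phi_{kk} phi_{k-1,k-j},  j = 1..k-1.
Step k = 1:
  phi_11 = rho(1) = -0.5427.
Step k = 2:
  phi_22 = [rho(2) - phi_11 rho(1)] / [1 - phi_11 rho(1)] = [0.7686 - (-0.5427)(-0.5427)] / [1 - (-0.5427)(-0.5427)]
         = 0.47407671 / 0.70547671 = 0.672.
Therefore phi_{22} = 0.6720.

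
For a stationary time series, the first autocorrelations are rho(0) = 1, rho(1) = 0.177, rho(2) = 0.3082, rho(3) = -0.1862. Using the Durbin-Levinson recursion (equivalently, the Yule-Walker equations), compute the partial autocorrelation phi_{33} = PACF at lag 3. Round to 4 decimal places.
\phi_{33} = -0.3100

The PACF at lag k is phi_{kk}, the last component of the solution
to the Yule-Walker system G_k phi = r_k where
  (G_k)_{ij} = rho(|i - j|), (r_k)_i = rho(i), i,j = 1..k.
Equivalently, Durbin-Levinson gives phi_{kk} iteratively:
  phi_{11} = rho(1)
  phi_{kk} = [rho(k) - sum_{j=1..k-1} phi_{k-1,j} rho(k-j)]
            / [1 - sum_{j=1..k-1} phi_{k-1,j} rho(j)],
  phi_{k,j} = phi_{k-1,j} - phi_{kk} phi_{k-1,k-j},  j = 1..k-1.
Step k = 1:
  phi_11 = rho(1) = 0.177.
Step k = 2:
  phi_22 = [rho(2) - phi_11 rho(1)] / [1 - phi_11 rho(1)] = [0.3082 - (0.177)(0.177)] / [1 - (0.177)(0.177)]
         = 0.276871 / 0.968671 = 0.285826.
  Update: phi_21 = phi_11 - phi_22 phi_11 = 0.177 - (0.285826)(0.177) = 0.126409.
Step k = 3:
  phi_33 = [rho(3) - phi_21 rho(2) - phi_22 rho(1)] / [1 - phi_21 rho(1) - phi_22 rho(2)]
    numerator   = -0.1862 - (0.126409)(0.3082) - (0.285826)(0.177) = -0.27575035
    denominator = 1 - (0.126409)(0.177) - (0.285826)(0.3082) = 0.88953417
  phi_33 = -0.27575035 / 0.88953417 = -0.31.
Therefore phi_{33} = -0.3100.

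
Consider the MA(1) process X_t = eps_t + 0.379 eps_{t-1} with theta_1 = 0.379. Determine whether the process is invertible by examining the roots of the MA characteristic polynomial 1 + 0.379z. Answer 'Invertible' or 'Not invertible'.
\text{Invertible}

The MA(q) characteristic polynomial is P(z) = 1 + 0.379z.
Invertibility requires all roots to lie outside the unit circle, i.e. |z| > 1 for every root.
This is linear in z: 1 + (0.379) z = 0  =>  z = -1/(0.379) = -2.638522,  |z| = 2.638522.
Moduli of all roots: 2.6385.
All moduli strictly greater than 1? Yes.
Verdict: Invertible.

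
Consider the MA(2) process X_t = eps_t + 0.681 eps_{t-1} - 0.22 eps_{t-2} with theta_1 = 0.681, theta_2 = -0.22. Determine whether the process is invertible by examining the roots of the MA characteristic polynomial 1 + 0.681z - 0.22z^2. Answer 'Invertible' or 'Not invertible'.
\text{Invertible}

The MA(q) characteristic polynomial is P(z) = 1 + 0.681z - 0.22z^2.
Invertibility requires all roots to lie outside the unit circle, i.e. |z| > 1 for every root.
Set 1 + (0.681) z + (-0.22) z^2 = 0, i.e. a z^2 + b z + c = 0 with a = -0.22, b = 0.681, c = 1.
Discriminant D = b^2 - 4ac = (0.681)^2 - 4*(-0.22)*1 = 0.463761 - (-0.88) = 1.343761.
D >= 0, so the roots are real: z = (-b +/- sqrt(D)) / (2a) = (-0.681 +/- 1.159207) / (-0.44).
  z_1 = (-0.681 + 1.159207) / (-0.44) = -1.0868,   |z_1| = 1.0868.
  z_2 = (-0.681 - 1.159207) / (-0.44) = 4.1823,   |z_2| = 4.1823.
Moduli of all roots: 1.0868, 4.1823.
All moduli strictly greater than 1? Yes.
Verdict: Invertible.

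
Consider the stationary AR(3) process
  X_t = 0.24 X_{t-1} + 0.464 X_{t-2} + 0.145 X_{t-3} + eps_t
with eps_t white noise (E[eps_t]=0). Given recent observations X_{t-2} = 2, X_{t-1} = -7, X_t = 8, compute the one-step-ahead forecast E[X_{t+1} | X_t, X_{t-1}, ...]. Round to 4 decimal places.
E[X_{t+1} \mid \mathcal F_t] = -1.0380

For an AR(p) model X_t = c + sum_i phi_i X_{t-i} + eps_t, the
one-step-ahead conditional mean is
  E[X_{t+1} | X_t, ...] = c + sum_i phi_i X_{t+1-i}.
Substitute known values:
  E[X_{t+1} | ...] = (0.24) * (8) + (0.464) * (-7) + (0.145) * (2)
                   = -1.0380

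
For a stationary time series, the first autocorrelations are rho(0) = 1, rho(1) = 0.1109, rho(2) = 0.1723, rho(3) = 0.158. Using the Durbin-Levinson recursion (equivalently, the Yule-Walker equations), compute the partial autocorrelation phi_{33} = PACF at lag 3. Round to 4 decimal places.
\phi_{33} = 0.1290

The PACF at lag k is phi_{kk}, the last component of the solution
to the Yule-Walker system G_k phi = r_k where
  (G_k)_{ij} = rho(|i - j|), (r_k)_i = rho(i), i,j = 1..k.
Equivalently, Durbin-Levinson gives phi_{kk} iteratively:
  phi_{11} = rho(1)
  phi_{kk} = [rho(k) - sum_{j=1..k-1} phi_{k-1,j} rho(k-j)]
            / [1 - sum_{j=1..k-1} phi_{k-1,j} rho(j)],
  phi_{k,j} = phi_{k-1,j} - phi_{kk} phi_{k-1,k-j},  j = 1..k-1.
Step k = 1:
  phi_11 = rho(1) = 0.1109.
Step k = 2:
  phi_22 = [rho(2) - phi_11 rho(1)] / [1 - phi_11 rho(1)] = [0.1723 - (0.1109)(0.1109)] / [1 - (0.1109)(0.1109)]
         = 0.16000119 / 0.98770119 = 0.161994.
  Update: phi_21 = phi_11 - phi_22 phi_11 = 0.1109 - (0.161994)(0.1109) = 0.092935.
Step k = 3:
  phi_33 = [rho(3) - phi_21 rho(2) - phi_22 rho(1)] / [1 - phi_21 rho(1) - phi_22 rho(2)]
    numerator   = 0.158 - (0.092935)(0.1723) - (0.161994)(0.1109) = 0.12402223
    denominator = 1 - (0.092935)(0.1109) - (0.161994)(0.1723) = 0.96178203
  phi_33 = 0.12402223 / 0.96178203 = 0.129.
Therefore phi_{33} = 0.1290.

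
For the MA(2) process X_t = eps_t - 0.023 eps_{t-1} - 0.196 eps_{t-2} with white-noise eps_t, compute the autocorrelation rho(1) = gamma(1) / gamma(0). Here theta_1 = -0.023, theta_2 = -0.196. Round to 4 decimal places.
\rho(1) = -0.0178

For an MA(q) process with theta_0 = 1, the autocovariance is
  gamma(k) = sigma^2 * sum_{i=0..q-k} theta_i * theta_{i+k},
and rho(k) = gamma(k) / gamma(0). Sigma^2 cancels.
  numerator   = (1)*(-0.023) + (-0.023)*(-0.196) = -0.018492.
  denominator = (1)^2 + (-0.023)^2 + (-0.196)^2 = 1.038945.
  rho(1) = -0.018492 / 1.038945 = -0.0178.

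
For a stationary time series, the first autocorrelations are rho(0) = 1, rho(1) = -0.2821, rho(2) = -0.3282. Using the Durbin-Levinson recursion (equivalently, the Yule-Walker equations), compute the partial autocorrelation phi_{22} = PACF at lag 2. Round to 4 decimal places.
\phi_{22} = -0.4430

The PACF at lag k is phi_{kk}, the last component of the solution
to the Yule-Walker system G_k phi = r_k where
  (G_k)_{ij} = rho(|i - j|), (r_k)_i = rho(i), i,j = 1..k.
Equivalently, Durbin-Levinson gives phi_{kk} iteratively:
  phi_{11} = rho(1)
  phi_{kk} = [rho(k) - sum_{j=1..k-1} phi_{k-1,j} rho(k-j)]
            / [1 - sum_{j=1..k-1} phi_{k-1,j} rho(j)],
  phi_{k,j} = phi_{k-1,j} - phi_{kk} phi_{k-1,k-j},  j = 1..k-1.
Step k = 1:
  phi_11 = rho(1) = -0.2821.
Step k = 2:
  phi_22 = [rho(2) - phi_11 rho(1)] / [1 - phi_11 rho(1)] = [-0.3282 - (-0.2821)(-0.2821)] / [1 - (-0.2821)(-0.2821)]
         = -0.40778041 / 0.92041959 = -0.443.
Therefore phi_{22} = -0.4430.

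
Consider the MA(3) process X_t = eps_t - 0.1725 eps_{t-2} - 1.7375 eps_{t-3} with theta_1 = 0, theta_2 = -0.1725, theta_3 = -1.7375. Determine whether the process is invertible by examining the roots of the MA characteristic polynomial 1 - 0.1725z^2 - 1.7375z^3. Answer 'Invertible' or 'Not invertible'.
\text{Not invertible}

The MA(q) characteristic polynomial is P(z) = 1 - 0.1725z^2 - 1.7375z^3.
Invertibility requires all roots to lie outside the unit circle, i.e. |z| > 1 for every root.
Degree 3: look for a simple real root z0 first, then factor out (1 - z/z0) and solve the remaining quadratic.
Testing z0 = 0.8: P(0.8) = 1 + (0)(0.8) + (-0.1725)(0.8)^2 + (-1.7375)(0.8)^3
  = 1 + (0) + (-0.1104) + (-0.8896) = 0.  So z_0 = 0.8 is a root, |z_0| = 0.8.
Divide out the factor (1 - 1.25 z) = (1 - z/z0) (since 1/z0 = 1.25):
  P(z) = (1 - 1.25 z)(1 + (1.25) z + (1.39) z^2)
  [check: z-coef 1.25 - (1.25) = 0; z^2-coef 1.39 - (1.25)(1.25) = -0.1725; z^3-coef -(1.25)(1.39) = -1.7375.]
Remaining roots from the quadratic factor 1 + (1.25) z + (1.39) z^2:
  Set 1 + (1.25) z + (1.39) z^2 = 0, i.e. a z^2 + b z + c = 0 with a = 1.39, b = 1.25, c = 1.
  Discriminant D = b^2 - 4ac = (1.25)^2 - 4*(1.39)*1 = 1.5625 - (5.56) = -3.9975.
  D < 0, so the roots are the complex-conjugate pair z = (-b +/- i sqrt(-D)) / (2a) = -0.4496 +/- 0.7192i.
  For a conjugate pair |z|^2 = z * conj(z) = (product of roots) = c/a = 1/(1.39) = 0.719424, so |z| = sqrt(0.719424) = 0.8482 for both roots.
Moduli of all roots: 0.8000, 0.8482, 0.8482.
All moduli strictly greater than 1? No.
Verdict: Not invertible.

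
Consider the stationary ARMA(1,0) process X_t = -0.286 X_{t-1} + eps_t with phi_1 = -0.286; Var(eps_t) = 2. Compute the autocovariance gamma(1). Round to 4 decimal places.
\gamma(1) = -0.6230

Multiply the model equation by X_{t-k} and take expectations. With theta_0 = psi_0 = 1 and psi_j the MA(infinity) weights, this gives
  gamma(k) - sum_i phi_i gamma(k-i) = c_k,
  c_k = sigma^2 * sum_{j=k..q} theta_j psi_{j-k}   (c_k = 0 for k > q),
using gamma(-m) = gamma(m).
Pure AR (q = 0): c_0 = sigma^2 = 2, c_k = 0 for k >= 1.
Equations for k = 0 and k = 1 (AR order 1):
  gamma(0) = phi_1 gamma(1) + c_0
  gamma(1) = phi_1 gamma(0) + c_1
Substituting the second into the first: gamma(0) (1 - phi_1^2) = c_0 + phi_1 c_1, so
  gamma(0) = c_0 / (1 - phi_1^2) = 2 / (1 - (-0.286)^2) = 2 / 0.918204 = 2.178165.
  gamma(1) = phi_1 gamma(0) = (-0.286)(2.178165) = -0.622955.
Therefore gamma(1) = -0.6230 (to 4 decimal places).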